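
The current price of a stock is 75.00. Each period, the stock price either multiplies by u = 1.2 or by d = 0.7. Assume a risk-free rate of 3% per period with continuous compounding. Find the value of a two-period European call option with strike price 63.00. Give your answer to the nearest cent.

Risk-neutral probability p = (e^0.03 − 0.7)/(1.2 − 0.7) = 0.3305/0.5000 = 0.6609
Terminal stock prices: S_uu = 108, S_ud = 63, S_dd = 36.75
Terminal payoffs (S − K): max(45, 0) = 45, max(0, 0) = 0, max(-26.25, 0) = 0
Node u (S = 90): V_u = e^(−0.03)·[0.6609·45.0000 + 0.3391·0.0000] = 28.8619
Node d (S = 52.5): V_d = e^(−0.03)·[0.6609·0.0000 + 0.3391·0.0000] = 0.0000
Node 0 (S = 75): V_0 = e^(−0.03)·[0.6609·28.8619 + 0.3391·0.0000] = 18.5114

18.51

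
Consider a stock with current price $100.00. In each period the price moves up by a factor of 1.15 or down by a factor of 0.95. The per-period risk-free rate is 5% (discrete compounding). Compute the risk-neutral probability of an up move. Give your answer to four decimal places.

p = 0.5000

Risk-neutral probability p = (1 + 0.05 − 0.95)/(1.15 − 0.95) = 0.1000/0.2000 = 0.5000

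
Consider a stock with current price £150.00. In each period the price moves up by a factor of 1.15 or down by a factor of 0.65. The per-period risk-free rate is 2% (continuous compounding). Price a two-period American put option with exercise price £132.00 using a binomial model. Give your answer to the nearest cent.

£12.45

Risk-neutral probability p = (e^0.02 − 0.65)/(1.15 − 0.65) = 0.3702/0.5000 = 0.7404
Terminal stock prices: S_uu = 198.4, S_ud = 112.1, S_dd = 63.38
Terminal payoffs (K − S): max(-66.37, 0) = 0, max(19.88, 0) = 19.88, max(68.62, 0) = 68.62
Node u (S = 172.5): continuation = e^(−0.02)·[0.7404·0.0000 + 0.2596·19.8750] = 5.0573; exercise value = 0.0000 ≤ continuation, so V_u = 5.0573
Node d (S = 97.5): continuation = e^(−0.02)·[0.7404·19.8750 + 0.2596·68.6250] = 31.8862; exercise value = 34.5000 > continuation, so V_d = 34.5000 (exercise)
Node 0 (S = 150): continuation = e^(−0.02)·[0.7404·5.0573 + 0.2596·34.5000] = 12.4491; exercise value = 0.0000 ≤ continuation, so V_0 = 12.4491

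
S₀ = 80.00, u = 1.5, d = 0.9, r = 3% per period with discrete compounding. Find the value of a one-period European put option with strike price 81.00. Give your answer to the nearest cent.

6.84

Risk-neutral probability p = (1 + 0.03 − 0.9)/(1.5 − 0.9) = 0.1300/0.6000 = 0.2167
Terminal stock prices: S_u = 120, S_d = 72
Terminal payoffs (K − S): max(-39, 0) = 0, max(9, 0) = 9
Node 0 (S = 80): V_0 = 1/1.03·[0.2167·0.0000 + 0.7833·9.0000] = 6.8447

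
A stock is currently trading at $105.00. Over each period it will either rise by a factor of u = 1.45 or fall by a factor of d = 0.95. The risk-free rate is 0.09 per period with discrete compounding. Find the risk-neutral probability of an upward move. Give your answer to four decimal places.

Risk-neutral probability p = (1 + 0.09 − 0.95)/(1.45 − 0.95) = 0.1400/0.5000 = 0.2800

p = 0.2800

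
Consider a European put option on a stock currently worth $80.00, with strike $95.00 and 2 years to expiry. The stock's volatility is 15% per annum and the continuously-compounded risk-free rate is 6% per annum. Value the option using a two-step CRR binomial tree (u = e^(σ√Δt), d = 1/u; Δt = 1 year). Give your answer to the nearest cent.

CRR parameters: u = e^(σ√Δt) = e^(0.15·√1) = 1.1618, d = 1/u = 0.8607
Per-period rate: rΔt = 0.06·1 = 0.06, so R = e^0.06 = 1.0618
Risk-neutral probability p = (e^0.06 − 0.8607)/(1.1618 − 0.8607) = 0.2011/0.3011 = 0.6679
Terminal stock prices: S_uu = 108, S_ud = 80, S_dd = 59.27
Terminal payoffs (K − S): max(-12.99, 0) = 0, max(15, 0) = 15, max(35.73, 0) = 35.73
Node u (S = 92.95): V_u = e^(−0.06)·[0.6679·0.0000 + 0.3321·15.0000] = 4.6911
Node d (S = 68.86): V_d = e^(−0.06)·[0.6679·15.0000 + 0.3321·35.7345] = 20.6110
Node 0 (S = 80): V_0 = e^(−0.06)·[0.6679·4.6911 + 0.3321·20.6110] = 9.3967

$9.40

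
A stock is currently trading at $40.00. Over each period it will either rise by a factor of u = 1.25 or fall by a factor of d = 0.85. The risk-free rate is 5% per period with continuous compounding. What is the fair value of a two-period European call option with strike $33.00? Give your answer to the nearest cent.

Risk-neutral probability p = (e^0.05 − 0.85)/(1.25 − 0.85) = 0.2013/0.4000 = 0.5032
Terminal stock prices: S_uu = 62.5, S_ud = 42.5, S_dd = 28.9
Terminal payoffs (S − K): max(29.5, 0) = 29.5, max(9.5, 0) = 9.5, max(-4.1, 0) = 0
Node u (S = 50): V_u = e^(−0.05)·[0.5032·29.5000 + 0.4968·9.5000] = 18.6094
Node d (S = 34): V_d = e^(−0.05)·[0.5032·9.5000 + 0.4968·0.0000] = 4.5471
Node 0 (S = 40): V_0 = e^(−0.05)·[0.5032·18.6094 + 0.4968·4.5471] = 11.0561

$11.06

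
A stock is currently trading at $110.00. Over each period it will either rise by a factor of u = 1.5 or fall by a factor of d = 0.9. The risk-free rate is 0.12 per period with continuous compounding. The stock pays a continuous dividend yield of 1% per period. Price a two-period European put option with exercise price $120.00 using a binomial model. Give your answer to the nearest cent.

$9.94

Per-period risk-free factor R = e^0.12 = 1.1275; dividend-adjusted growth = e^(0.12−0.01) = 1.1163.
Risk-neutral probability p = (1.1163 − 0.9)/(1.5 − 0.9) = 0.2163/0.6000 = 0.3605
Terminal stock prices: S_uu = 247.5, S_ud = 148.5, S_dd = 89.1
Terminal payoffs (K − S): max(-127.5, 0) = 0, max(-28.5, 0) = 0, max(30.9, 0) = 30.9
Node u (S = 165): V_u = e^(−0.12)·[0.3605·0.0000 + 0.6395·0.0000] = 0.0000
Node d (S = 99): V_d = e^(−0.12)·[0.3605·0.0000 + 0.6395·30.9000] = 17.5270
Node 0 (S = 110): V_0 = e^(−0.12)·[0.3605·0.0000 + 0.6395·17.5270] = 9.9417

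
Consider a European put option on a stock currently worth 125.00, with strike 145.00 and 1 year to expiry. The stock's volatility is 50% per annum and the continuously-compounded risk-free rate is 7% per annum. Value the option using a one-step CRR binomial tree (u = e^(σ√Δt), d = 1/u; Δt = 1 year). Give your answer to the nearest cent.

35.66

CRR parameters: u = e^(σ√Δt) = e^(0.5·√1) = 1.6487, d = 1/u = 0.6065
Per-period rate: rΔt = 0.07·1 = 0.07, so R = e^0.07 = 1.0725
Risk-neutral probability p = (e^0.07 − 0.6065)/(1.6487 − 0.6065) = 0.4660/1.0422 = 0.4471
Terminal stock prices: S_u = 206.1, S_d = 75.82
Terminal payoffs (K − S): max(-61.09, 0) = 0, max(69.18, 0) = 69.18
Node 0 (S = 125): V_0 = e^(−0.07)·[0.4471·0.0000 + 0.5529·69.1837] = 35.6647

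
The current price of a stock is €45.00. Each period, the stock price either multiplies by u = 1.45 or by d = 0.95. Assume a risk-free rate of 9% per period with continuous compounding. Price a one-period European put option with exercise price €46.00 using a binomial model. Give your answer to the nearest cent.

€2.11

Risk-neutral probability p = (e^0.09 − 0.95)/(1.45 − 0.95) = 0.1442/0.5000 = 0.2883
Terminal stock prices: S_u = 65.25, S_d = 42.75
Terminal payoffs (K − S): max(-19.25, 0) = 0, max(3.25, 0) = 3.25
Node 0 (S = 45): V_0 = e^(−0.09)·[0.2883·0.0000 + 0.7117·3.2500] = 2.1138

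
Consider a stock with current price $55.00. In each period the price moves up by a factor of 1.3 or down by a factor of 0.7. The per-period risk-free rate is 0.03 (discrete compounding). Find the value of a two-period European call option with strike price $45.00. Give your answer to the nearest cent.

Risk-neutral probability p = (1 + 0.03 − 0.7)/(1.3 − 0.7) = 0.3300/0.6000 = 0.5500
Terminal stock prices: S_uu = 92.95, S_ud = 50.05, S_dd = 26.95
Terminal payoffs (S − K): max(47.95, 0) = 47.95, max(5.05, 0) = 5.05, max(-18.05, 0) = 0
Node u (S = 71.5): V_u = 1/1.03·[0.5500·47.9500 + 0.4500·5.0500] = 27.8107
Node d (S = 38.5): V_d = 1/1.03·[0.5500·5.0500 + 0.4500·0.0000] = 2.6966
Node 0 (S = 55): V_0 = 1/1.03·[0.5500·27.8107 + 0.4500·2.6966] = 16.0285

$16.03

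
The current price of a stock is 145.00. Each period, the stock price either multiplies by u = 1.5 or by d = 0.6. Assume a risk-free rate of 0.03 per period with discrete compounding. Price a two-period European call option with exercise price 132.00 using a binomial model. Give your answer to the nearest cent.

41.80

Risk-neutral probability p = (1 + 0.03 − 0.6)/(1.5 − 0.6) = 0.4300/0.9000 = 0.4778
Terminal stock prices: S_uu = 326.2, S_ud = 130.5, S_dd = 52.2
Terminal payoffs (S − K): max(194.2, 0) = 194.2, max(-1.5, 0) = 0, max(-79.8, 0) = 0
Node u (S = 217.5): V_u = 1/1.03·[0.4778·194.2500 + 0.5222·0.0000] = 90.1052
Node d (S = 87): V_d = 1/1.03·[0.4778·0.0000 + 0.5222·0.0000] = 0.0000
Node 0 (S = 145): V_0 = 1/1.03·[0.4778·90.1052 + 0.5222·0.0000] = 41.7964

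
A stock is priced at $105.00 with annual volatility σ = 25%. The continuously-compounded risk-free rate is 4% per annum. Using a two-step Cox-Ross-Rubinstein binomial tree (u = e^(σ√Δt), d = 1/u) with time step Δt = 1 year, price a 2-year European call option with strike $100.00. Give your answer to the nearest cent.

$20.46

CRR parameters: u = e^(σ√Δt) = e^(0.25·√1) = 1.2840, d = 1/u = 0.7788
Per-period rate: rΔt = 0.04·1 = 0.04, so R = e^0.04 = 1.0408
Risk-neutral probability p = (e^0.04 − 0.7788)/(1.2840 − 0.7788) = 0.2620/0.5052 = 0.5186
Terminal stock prices: S_uu = 173.1, S_ud = 105, S_dd = 63.69
Terminal payoffs (S − K): max(73.12, 0) = 73.12, max(5, 0) = 5, max(-36.31, 0) = 0
Node u (S = 134.8): V_u = e^(−0.04)·[0.5186·73.1157 + 0.4814·5.0000] = 38.7437
Node d (S = 81.77): V_d = e^(−0.04)·[0.5186·5.0000 + 0.4814·0.0000] = 2.4913
Node 0 (S = 105): V_0 = e^(−0.04)·[0.5186·38.7437 + 0.4814·2.4913] = 20.4570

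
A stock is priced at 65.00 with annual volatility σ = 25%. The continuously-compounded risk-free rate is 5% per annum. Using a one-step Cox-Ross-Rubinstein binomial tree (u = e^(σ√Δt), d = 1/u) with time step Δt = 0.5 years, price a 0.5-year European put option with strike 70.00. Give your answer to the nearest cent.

CRR parameters: u = e^(σ√Δt) = e^(0.25·√0.5) = 1.1934, d = 1/u = 0.8380
Per-period rate: rΔt = 0.05·0.5 = 0.025, so R = e^0.025 = 1.0253
Risk-neutral probability p = (e^0.025 − 0.8380)/(1.1934 − 0.8380) = 0.1873/0.3554 = 0.5272
Terminal stock prices: S_u = 77.57, S_d = 54.47
Terminal payoffs (K − S): max(-7.569, 0) = 0, max(15.53, 0) = 15.53
Node 0 (S = 65): V_0 = e^(−0.025)·[0.5272·0.0000 + 0.4728·15.5322] = 7.1630

7.16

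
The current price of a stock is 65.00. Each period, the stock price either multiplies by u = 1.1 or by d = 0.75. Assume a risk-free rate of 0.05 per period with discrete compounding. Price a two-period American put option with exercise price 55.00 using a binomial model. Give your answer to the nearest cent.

1.00

Risk-neutral probability p = (1 + 0.05 − 0.75)/(1.1 − 0.75) = 0.3000/0.3500 = 0.8571
Terminal stock prices: S_uu = 78.65, S_ud = 53.62, S_dd = 36.56
Terminal payoffs (K − S): max(-23.65, 0) = 0, max(1.375, 0) = 1.375, max(18.44, 0) = 18.44
Node u (S = 71.5): continuation = 1/1.05·[0.8571·0.0000 + 0.1429·1.3750] = 0.1871; exercise value = 0.0000 ≤ continuation, so V_u = 0.1871
Node d (S = 48.75): continuation = 1/1.05·[0.8571·1.3750 + 0.1429·18.4375] = 3.6310; exercise value = 6.2500 > continuation, so V_d = 6.2500 (exercise)
Node 0 (S = 65): continuation = 1/1.05·[0.8571·0.1871 + 0.1429·6.2500] = 1.0031; exercise value = 0.0000 ≤ continuation, so V_0 = 1.0031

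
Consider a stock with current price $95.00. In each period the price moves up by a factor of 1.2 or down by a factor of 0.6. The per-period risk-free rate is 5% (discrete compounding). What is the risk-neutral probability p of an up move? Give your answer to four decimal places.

p = 0.7500

Risk-neutral probability p = (1 + 0.05 − 0.6)/(1.2 − 0.6) = 0.4500/0.6000 = 0.7500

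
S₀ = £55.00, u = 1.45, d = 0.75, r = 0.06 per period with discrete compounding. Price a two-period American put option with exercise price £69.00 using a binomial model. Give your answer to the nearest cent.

£16.60

Risk-neutral probability p = (1 + 0.06 − 0.75)/(1.45 − 0.75) = 0.3100/0.7000 = 0.4429
Terminal stock prices: S_uu = 115.6, S_ud = 59.81, S_dd = 30.94
Terminal payoffs (K − S): max(-46.64, 0) = 0, max(9.188, 0) = 9.188, max(38.06, 0) = 38.06
Node u (S = 79.75): continuation = 1/1.06·[0.4429·0.0000 + 0.5571·9.1875] = 4.8290; exercise value = 0.0000 ≤ continuation, so V_u = 4.8290
Node d (S = 41.25): continuation = 1/1.06·[0.4429·9.1875 + 0.5571·38.0625] = 23.8443; exercise value = 27.7500 > continuation, so V_d = 27.7500 (exercise)
Node 0 (S = 55): continuation = 1/1.06·[0.4429·4.8290 + 0.5571·27.7500] = 16.6031; exercise value = 14.0000 ≤ continuation, so V_0 = 16.6031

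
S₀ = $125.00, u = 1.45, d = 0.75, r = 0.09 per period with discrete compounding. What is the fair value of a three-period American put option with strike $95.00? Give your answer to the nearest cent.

$5.50

Risk-neutral probability p = (1 + 0.09 − 0.75)/(1.45 − 0.75) = 0.3400/0.7000 = 0.4857
Terminal stock prices: S_uuu = 381.1, S_uud = 197.1, S_udd = 102, S_ddd = 52.73
Terminal payoffs (K − S): max(-286.1, 0) = 0, max(-102.1, 0) = 0, max(-6.953, 0) = 0, max(42.27, 0) = 42.27
Node uu (S = 262.8): continuation = 1/1.09·[0.4857·0.0000 + 0.5143·0.0000] = 0.0000; exercise value = 0.0000 ≤ continuation, so V_uu = 0.0000
Node ud (S = 135.9): continuation = 1/1.09·[0.4857·0.0000 + 0.5143·0.0000] = 0.0000; exercise value = 0.0000 ≤ continuation, so V_ud = 0.0000
Node dd (S = 70.31): continuation = 1/1.09·[0.4857·0.0000 + 0.5143·42.2656] = 19.9418; exercise value = 24.6875 > continuation, so V_dd = 24.6875 (exercise)
Node u (S = 181.2): continuation = 1/1.09·[0.4857·0.0000 + 0.5143·0.0000] = 0.0000; exercise value = 0.0000 ≤ continuation, so V_u = 0.0000
Node d (S = 93.75): continuation = 1/1.09·[0.4857·0.0000 + 0.5143·24.6875] = 11.6481; exercise value = 1.2500 ≤ continuation, so V_d = 11.6481
Node 0 (S = 125): continuation = 1/1.09·[0.4857·0.0000 + 0.5143·11.6481] = 5.4958; exercise value = 0.0000 ≤ continuation, so V_0 = 5.4958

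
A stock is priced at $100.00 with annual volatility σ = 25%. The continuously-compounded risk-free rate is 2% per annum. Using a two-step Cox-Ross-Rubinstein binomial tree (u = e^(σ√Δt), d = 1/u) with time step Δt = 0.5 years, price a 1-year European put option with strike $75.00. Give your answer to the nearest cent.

CRR parameters: u = e^(σ√Δt) = e^(0.25·√0.5) = 1.1934, d = 1/u = 0.8380
Per-period rate: rΔt = 0.02·0.5 = 0.01, so R = e^0.01 = 1.0101
Risk-neutral probability p = (e^0.01 − 0.8380)/(1.1934 − 0.8380) = 0.1721/0.3554 = 0.4842
Terminal stock prices: S_uu = 142.4, S_ud = 100, S_dd = 70.22
Terminal payoffs (K − S): max(-67.41, 0) = 0, max(-25, 0) = 0, max(4.781, 0) = 4.781
Node u (S = 119.3): V_u = e^(−0.01)·[0.4842·0.0000 + 0.5158·0.0000] = 0.0000
Node d (S = 83.8): V_d = e^(−0.01)·[0.4842·0.0000 + 0.5158·4.7811] = 2.4416
Node 0 (S = 100): V_0 = e^(−0.01)·[0.4842·0.0000 + 0.5158·2.4416] = 1.2468

$1.25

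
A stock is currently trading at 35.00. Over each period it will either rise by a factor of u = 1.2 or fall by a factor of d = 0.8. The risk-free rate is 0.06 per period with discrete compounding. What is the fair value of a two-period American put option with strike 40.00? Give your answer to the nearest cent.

5.26

Risk-neutral probability p = (1 + 0.06 − 0.8)/(1.2 − 0.8) = 0.2600/0.4000 = 0.6500
Terminal stock prices: S_uu = 50.4, S_ud = 33.6, S_dd = 22.4
Terminal payoffs (K − S): max(-10.4, 0) = 0, max(6.4, 0) = 6.4, max(17.6, 0) = 17.6
Node u (S = 42): continuation = 1/1.06·[0.6500·0.0000 + 0.3500·6.4000] = 2.1132; exercise value = 0.0000 ≤ continuation, so V_u = 2.1132
Node d (S = 28): continuation = 1/1.06·[0.6500·6.4000 + 0.3500·17.6000] = 9.7358; exercise value = 12.0000 > continuation, so V_d = 12.0000 (exercise)
Node 0 (S = 35): continuation = 1/1.06·[0.6500·2.1132 + 0.3500·12.0000] = 5.2581; exercise value = 5.0000 ≤ continuation, so V_0 = 5.2581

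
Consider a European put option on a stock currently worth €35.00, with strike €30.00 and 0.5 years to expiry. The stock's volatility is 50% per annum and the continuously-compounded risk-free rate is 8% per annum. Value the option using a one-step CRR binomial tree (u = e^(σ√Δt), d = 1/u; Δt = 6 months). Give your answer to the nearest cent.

CRR parameters: u = e^(σ√Δt) = e^(0.5·√0.5) = 1.4241, d = 1/u = 0.7022
Per-period rate: rΔt = 0.08·0.5 = 0.04, so R = e^0.04 = 1.0408
Risk-neutral probability p = (e^0.04 − 0.7022)/(1.4241 − 0.7022) = 0.3386/0.7219 = 0.4691
Terminal stock prices: S_u = 49.84, S_d = 24.58
Terminal payoffs (K − S): max(-19.84, 0) = 0, max(5.423, 0) = 5.423
Node 0 (S = 35): V_0 = e^(−0.04)·[0.4691·0.0000 + 0.5309·5.4234] = 2.7666

€2.77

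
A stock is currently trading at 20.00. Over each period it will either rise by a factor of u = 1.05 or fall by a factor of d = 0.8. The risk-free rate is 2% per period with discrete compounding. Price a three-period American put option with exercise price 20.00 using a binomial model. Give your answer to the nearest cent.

1.00

Risk-neutral probability p = (1 + 0.02 − 0.8)/(1.05 − 0.8) = 0.2200/0.2500 = 0.8800
Terminal stock prices: S_uuu = 23.15, S_uud = 17.64, S_udd = 13.44, S_ddd = 10.24
Terminal payoffs (K − S): max(-3.153, 0) = 0, max(2.36, 0) = 2.36, max(6.56, 0) = 6.56, max(9.76, 0) = 9.76
Node uu (S = 22.05): continuation = 1/1.02·[0.8800·0.0000 + 0.1200·2.3600] = 0.2776; exercise value = 0.0000 ≤ continuation, so V_uu = 0.2776
Node ud (S = 16.8): continuation = 1/1.02·[0.8800·2.3600 + 0.1200·6.5600] = 2.8078; exercise value = 3.2000 > continuation, so V_ud = 3.2000 (exercise)
Node dd (S = 12.8): continuation = 1/1.02·[0.8800·6.5600 + 0.1200·9.7600] = 6.8078; exercise value = 7.2000 > continuation, so V_dd = 7.2000 (exercise)
Node u (S = 21): continuation = 1/1.02·[0.8800·0.2776 + 0.1200·3.2000] = 0.6160; exercise value = 0.0000 ≤ continuation, so V_u = 0.6160
Node d (S = 16): continuation = 1/1.02·[0.8800·3.2000 + 0.1200·7.2000] = 3.6078; exercise value = 4.0000 > continuation, so V_d = 4.0000 (exercise)
Node 0 (S = 20): continuation = 1/1.02·[0.8800·0.6160 + 0.1200·4.0000] = 1.0020; exercise value = 0.0000 ≤ continuation, so V_0 = 1.0020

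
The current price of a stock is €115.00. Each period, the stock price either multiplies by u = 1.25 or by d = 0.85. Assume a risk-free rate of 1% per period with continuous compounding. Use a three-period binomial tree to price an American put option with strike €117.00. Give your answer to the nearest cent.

€15.63

Risk-neutral probability p = (e^0.01 − 0.85)/(1.25 − 0.85) = 0.1601/0.4000 = 0.4001
Terminal stock prices: S_uuu = 224.6, S_uud = 152.7, S_udd = 103.9, S_ddd = 70.62
Terminal payoffs (K − S): max(-107.6, 0) = 0, max(-35.73, 0) = 0, max(13.14, 0) = 13.14, max(46.38, 0) = 46.38
Node uu (S = 179.7): continuation = e^(−0.01)·[0.4001·0.0000 + 0.5999·0.0000] = 0.0000; exercise value = 0.0000 ≤ continuation, so V_uu = 0.0000
Node ud (S = 122.2): continuation = e^(−0.01)·[0.4001·0.0000 + 0.5999·13.1406] = 7.8043; exercise value = 0.0000 ≤ continuation, so V_ud = 7.8043
Node dd (S = 83.09): continuation = e^(−0.01)·[0.4001·13.1406 + 0.5999·46.3756] = 32.7483; exercise value = 33.9125 > continuation, so V_dd = 33.9125 (exercise)
Node u (S = 143.8): continuation = e^(−0.01)·[0.4001·0.0000 + 0.5999·7.8043] = 4.6350; exercise value = 0.0000 ≤ continuation, so V_u = 4.6350
Node d (S = 97.75): continuation = e^(−0.01)·[0.4001·7.8043 + 0.5999·33.9125] = 23.2325; exercise value = 19.2500 ≤ continuation, so V_d = 23.2325
Node 0 (S = 115): continuation = e^(−0.01)·[0.4001·4.6350 + 0.5999·23.2325] = 15.6340; exercise value = 2.0000 ≤ continuation, so V_0 = 15.6340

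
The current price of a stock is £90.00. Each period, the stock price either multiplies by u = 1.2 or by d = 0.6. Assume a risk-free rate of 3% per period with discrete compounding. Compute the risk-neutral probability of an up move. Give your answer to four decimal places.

p = 0.7167

Risk-neutral probability p = (1 + 0.03 − 0.6)/(1.2 − 0.6) = 0.4300/0.6000 = 0.7167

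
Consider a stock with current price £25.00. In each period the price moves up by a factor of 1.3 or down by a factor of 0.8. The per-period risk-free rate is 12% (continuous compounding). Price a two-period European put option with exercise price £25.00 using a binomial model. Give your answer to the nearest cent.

Risk-neutral probability p = (e^0.12 − 0.8)/(1.3 − 0.8) = 0.3275/0.5000 = 0.6550
Terminal stock prices: S_uu = 42.25, S_ud = 26, S_dd = 16
Terminal payoffs (K − S): max(-17.25, 0) = 0, max(-1, 0) = 0, max(9, 0) = 9
Node u (S = 32.5): V_u = e^(−0.12)·[0.6550·0.0000 + 0.3450·0.0000] = 0.0000
Node d (S = 20): V_d = e^(−0.12)·[0.6550·0.0000 + 0.3450·9.0000] = 2.7539
Node 0 (S = 25): V_0 = e^(−0.12)·[0.6550·0.0000 + 0.3450·2.7539] = 0.8427

£0.84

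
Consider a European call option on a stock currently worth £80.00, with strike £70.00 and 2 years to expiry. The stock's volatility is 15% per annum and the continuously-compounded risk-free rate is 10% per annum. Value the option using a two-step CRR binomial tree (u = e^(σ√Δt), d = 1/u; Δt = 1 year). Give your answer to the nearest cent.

CRR parameters: u = e^(σ√Δt) = e^(0.15·√1) = 1.1618, d = 1/u = 0.8607
Per-period rate: rΔt = 0.1·1 = 0.1, so R = e^0.1 = 1.1052
Risk-neutral probability p = (e^0.1 − 0.8607)/(1.1618 − 0.8607) = 0.2445/0.3011 = 0.8118
Terminal stock prices: S_uu = 108, S_ud = 80, S_dd = 59.27
Terminal payoffs (S − K): max(37.99, 0) = 37.99, max(10, 0) = 10, max(-10.73, 0) = 0
Node u (S = 92.95): V_u = e^(−0.1)·[0.8118·37.9887 + 0.1882·10.0000] = 29.6081
Node d (S = 68.86): V_d = e^(−0.1)·[0.8118·10.0000 + 0.1882·0.0000] = 7.3457
Node 0 (S = 80): V_0 = e^(−0.1)·[0.8118·29.6081 + 0.1882·7.3457] = 23.0000

£23.00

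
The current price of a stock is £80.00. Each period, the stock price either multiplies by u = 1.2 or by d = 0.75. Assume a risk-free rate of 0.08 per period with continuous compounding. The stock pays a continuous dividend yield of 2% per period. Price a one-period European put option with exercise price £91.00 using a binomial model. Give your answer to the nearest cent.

£8.79

Per-period risk-free factor R = e^0.08 = 1.0833; dividend-adjusted growth = e^(0.08−0.02) = 1.0618.
Risk-neutral probability p = (1.0618 − 0.75)/(1.2 − 0.75) = 0.3118/0.4500 = 0.6930
Terminal stock prices: S_u = 96, S_d = 60
Terminal payoffs (K − S): max(-5, 0) = 0, max(31, 0) = 31
Node 0 (S = 80): V_0 = e^(−0.08)·[0.6930·0.0000 + 0.3070·31.0000] = 8.7862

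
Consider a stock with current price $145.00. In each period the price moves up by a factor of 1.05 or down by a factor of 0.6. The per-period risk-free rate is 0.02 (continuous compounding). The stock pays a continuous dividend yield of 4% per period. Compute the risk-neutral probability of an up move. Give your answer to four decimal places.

p = 0.8449

Per-period risk-free factor R = e^0.02 = 1.0202; dividend-adjusted growth = e^(0.02−0.04) = 0.9802.
Risk-neutral probability p = (0.9802 − 0.6)/(1.05 − 0.6) = 0.3802/0.4500 = 0.8449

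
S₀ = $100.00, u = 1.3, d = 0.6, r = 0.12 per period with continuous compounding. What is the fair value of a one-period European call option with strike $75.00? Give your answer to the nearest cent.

Risk-neutral probability p = (e^0.12 − 0.6)/(1.3 − 0.6) = 0.5275/0.7000 = 0.7536
Terminal stock prices: S_u = 130, S_d = 60
Terminal payoffs (S − K): max(55, 0) = 55, max(-15, 0) = 0
Node 0 (S = 100): V_0 = e^(−0.12)·[0.7536·55.0000 + 0.2464·0.0000] = 36.7595

$36.76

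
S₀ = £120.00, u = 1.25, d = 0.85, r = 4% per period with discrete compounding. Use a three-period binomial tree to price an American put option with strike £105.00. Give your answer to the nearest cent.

Risk-neutral probability p = (1 + 0.04 − 0.85)/(1.25 − 0.85) = 0.1900/0.4000 = 0.4750
Terminal stock prices: S_uuu = 234.4, S_uud = 159.4, S_udd = 108.4, S_ddd = 73.69
Terminal payoffs (K − S): max(-129.4, 0) = 0, max(-54.38, 0) = 0, max(-3.375, 0) = 0, max(31.31, 0) = 31.31
Node uu (S = 187.5): continuation = 1/1.04·[0.4750·0.0000 + 0.5250·0.0000] = 0.0000; exercise value = 0.0000 ≤ continuation, so V_uu = 0.0000
Node ud (S = 127.5): continuation = 1/1.04·[0.4750·0.0000 + 0.5250·0.0000] = 0.0000; exercise value = 0.0000 ≤ continuation, so V_ud = 0.0000
Node dd (S = 86.7): continuation = 1/1.04·[0.4750·0.0000 + 0.5250·31.3050] = 15.8030; exercise value = 18.3000 > continuation, so V_dd = 18.3000 (exercise)
Node u (S = 150): continuation = 1/1.04·[0.4750·0.0000 + 0.5250·0.0000] = 0.0000; exercise value = 0.0000 ≤ continuation, so V_u = 0.0000
Node d (S = 102): continuation = 1/1.04·[0.4750·0.0000 + 0.5250·18.3000] = 9.2380; exercise value = 3.0000 ≤ continuation, so V_d = 9.2380
Node 0 (S = 120): continuation = 1/1.04·[0.4750·0.0000 + 0.5250·9.2380] = 4.6634; exercise value = 0.0000 ≤ continuation, so V_0 = 4.6634

£4.66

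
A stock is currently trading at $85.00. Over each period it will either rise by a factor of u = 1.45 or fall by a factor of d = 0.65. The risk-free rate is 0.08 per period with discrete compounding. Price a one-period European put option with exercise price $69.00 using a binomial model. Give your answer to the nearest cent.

Risk-neutral probability p = (1 + 0.08 − 0.65)/(1.45 − 0.65) = 0.4300/0.8000 = 0.5375
Terminal stock prices: S_u = 123.2, S_d = 55.25
Terminal payoffs (K − S): max(-54.25, 0) = 0, max(13.75, 0) = 13.75
Node 0 (S = 85): V_0 = 1/1.08·[0.5375·0.0000 + 0.4625·13.7500] = 5.8883

$5.89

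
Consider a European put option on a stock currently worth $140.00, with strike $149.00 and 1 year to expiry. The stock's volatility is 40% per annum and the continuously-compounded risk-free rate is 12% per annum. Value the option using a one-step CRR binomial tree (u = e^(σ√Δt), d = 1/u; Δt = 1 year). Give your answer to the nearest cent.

CRR parameters: u = e^(σ√Δt) = e^(0.4·√1) = 1.4918, d = 1/u = 0.6703
Per-period rate: rΔt = 0.12·1 = 0.12, so R = e^0.12 = 1.1275
Risk-neutral probability p = (e^0.12 − 0.6703)/(1.4918 − 0.6703) = 0.4572/0.8215 = 0.5565
Terminal stock prices: S_u = 208.9, S_d = 93.84
Terminal payoffs (K − S): max(-59.86, 0) = 0, max(55.16, 0) = 55.16
Node 0 (S = 140): V_0 = e^(−0.12)·[0.5565·0.0000 + 0.4435·55.1552] = 21.6947

$21.69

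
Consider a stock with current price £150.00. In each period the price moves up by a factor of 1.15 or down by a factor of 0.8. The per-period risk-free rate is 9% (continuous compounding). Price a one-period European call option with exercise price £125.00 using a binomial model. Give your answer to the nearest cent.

Risk-neutral probability p = (e^0.09 − 0.8)/(1.15 − 0.8) = 0.2942/0.3500 = 0.8405
Terminal stock prices: S_u = 172.5, S_d = 120
Terminal payoffs (S − K): max(47.5, 0) = 47.5, max(-5, 0) = 0
Node 0 (S = 150): V_0 = e^(−0.09)·[0.8405·47.5000 + 0.1595·0.0000] = 36.4875

£36.49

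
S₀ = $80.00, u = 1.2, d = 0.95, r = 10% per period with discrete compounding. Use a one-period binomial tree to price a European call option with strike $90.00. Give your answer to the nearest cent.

Risk-neutral probability p = (1 + 0.1 − 0.95)/(1.2 − 0.95) = 0.1500/0.2500 = 0.6000
Terminal stock prices: S_u = 96, S_d = 76
Terminal payoffs (S − K): max(6, 0) = 6, max(-14, 0) = 0
Node 0 (S = 80): V_0 = 1/1.1·[0.6000·6.0000 + 0.4000·0.0000] = 3.2727

$3.27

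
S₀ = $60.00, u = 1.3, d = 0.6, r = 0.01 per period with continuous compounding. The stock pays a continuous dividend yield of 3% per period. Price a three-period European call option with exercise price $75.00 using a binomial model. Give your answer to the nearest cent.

Per-period risk-free factor R = e^0.01 = 1.0101; dividend-adjusted growth = e^(0.01−0.03) = 0.9802.
Risk-neutral probability p = (0.9802 − 0.6)/(1.3 − 0.6) = 0.3802/0.7000 = 0.5431
Terminal stock prices: S_uuu = 131.8, S_uud = 60.84, S_udd = 28.08, S_ddd = 12.96
Terminal payoffs (S − K): max(56.82, 0) = 56.82, max(-14.16, 0) = 0, max(-46.92, 0) = 0, max(-62.04, 0) = 0
Node uu (S = 101.4): V_uu = e^(−0.01)·[0.5431·56.8200 + 0.4569·0.0000] = 30.5542
Node ud (S = 46.8): V_ud = e^(−0.01)·[0.5431·0.0000 + 0.4569·0.0000] = 0.0000
Node dd (S = 21.6): V_dd = e^(−0.01)·[0.5431·0.0000 + 0.4569·0.0000] = 0.0000
Node u (S = 78): V_u = e^(−0.01)·[0.5431·30.5542 + 0.4569·0.0000] = 16.4301
Node d (S = 36): V_d = e^(−0.01)·[0.5431·0.0000 + 0.4569·0.0000] = 0.0000
Node 0 (S = 60): V_0 = e^(−0.01)·[0.5431·16.4301 + 0.4569·0.0000] = 8.8351

$8.84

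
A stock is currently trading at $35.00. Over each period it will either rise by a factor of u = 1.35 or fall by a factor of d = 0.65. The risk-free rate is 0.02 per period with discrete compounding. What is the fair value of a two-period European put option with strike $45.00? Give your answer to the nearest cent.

$13.30

Risk-neutral probability p = (1 + 0.02 − 0.65)/(1.35 − 0.65) = 0.3700/0.7000 = 0.5286
Terminal stock prices: S_uu = 63.79, S_ud = 30.71, S_dd = 14.79
Terminal payoffs (K − S): max(-18.79, 0) = 0, max(14.29, 0) = 14.29, max(30.21, 0) = 30.21
Node u (S = 47.25): V_u = 1/1.02·[0.5286·0.0000 + 0.4714·14.2875] = 6.6035
Node d (S = 22.75): V_d = 1/1.02·[0.5286·14.2875 + 0.4714·30.2125] = 21.3676
Node 0 (S = 35): V_0 = 1/1.02·[0.5286·6.6035 + 0.4714·21.3676] = 13.2978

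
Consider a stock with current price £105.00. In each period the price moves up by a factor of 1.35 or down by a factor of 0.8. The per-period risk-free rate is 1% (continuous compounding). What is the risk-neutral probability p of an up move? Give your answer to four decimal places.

Risk-neutral probability p = (e^0.01 − 0.8)/(1.35 − 0.8) = 0.2101/0.5500 = 0.3819

p = 0.3819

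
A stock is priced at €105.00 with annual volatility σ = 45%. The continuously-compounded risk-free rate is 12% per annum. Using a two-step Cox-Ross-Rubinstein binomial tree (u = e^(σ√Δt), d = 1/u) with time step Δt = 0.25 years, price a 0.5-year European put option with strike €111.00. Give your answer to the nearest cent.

CRR parameters: u = e^(σ√Δt) = e^(0.45·√0.25) = 1.2523, d = 1/u = 0.7985
Per-period rate: rΔt = 0.12·0.25 = 0.03, so R = e^0.03 = 1.0305
Risk-neutral probability p = (e^0.03 − 0.7985)/(1.2523 − 0.7985) = 0.2319/0.4538 = 0.5111
Terminal stock prices: S_uu = 164.7, S_ud = 105, S_dd = 66.95
Terminal payoffs (K − S): max(-53.67, 0) = 0, max(6, 0) = 6, max(44.05, 0) = 44.05
Node u (S = 131.5): V_u = e^(−0.03)·[0.5111·0.0000 + 0.4889·6.0000] = 2.8467
Node d (S = 83.84): V_d = e^(−0.03)·[0.5111·6.0000 + 0.4889·44.0490] = 23.8753
Node 0 (S = 105): V_0 = e^(−0.03)·[0.5111·2.8467 + 0.4889·23.8753] = 12.7397

€12.74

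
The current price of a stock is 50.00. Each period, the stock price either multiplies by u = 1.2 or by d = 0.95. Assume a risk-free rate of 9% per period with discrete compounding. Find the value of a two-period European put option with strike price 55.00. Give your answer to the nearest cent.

1.61

Risk-neutral probability p = (1 + 0.09 − 0.95)/(1.2 − 0.95) = 0.1400/0.2500 = 0.5600
Terminal stock prices: S_uu = 72, S_ud = 57, S_dd = 45.12
Terminal payoffs (K − S): max(-17, 0) = 0, max(-2, 0) = 0, max(9.875, 0) = 9.875
Node u (S = 60): V_u = 1/1.09·[0.5600·0.0000 + 0.4400·0.0000] = 0.0000
Node d (S = 47.5): V_d = 1/1.09·[0.5600·0.0000 + 0.4400·9.8750] = 3.9862
Node 0 (S = 50): V_0 = 1/1.09·[0.5600·0.0000 + 0.4400·3.9862] = 1.6091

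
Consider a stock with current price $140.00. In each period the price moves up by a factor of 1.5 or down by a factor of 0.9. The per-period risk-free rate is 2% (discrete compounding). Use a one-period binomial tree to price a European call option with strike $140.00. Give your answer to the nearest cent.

Risk-neutral probability p = (1 + 0.02 − 0.9)/(1.5 − 0.9) = 0.1200/0.6000 = 0.2000
Terminal stock prices: S_u = 210, S_d = 126
Terminal payoffs (S − K): max(70, 0) = 70, max(-14, 0) = 0
Node 0 (S = 140): V_0 = 1/1.02·[0.2000·70.0000 + 0.8000·0.0000] = 13.7255

$13.73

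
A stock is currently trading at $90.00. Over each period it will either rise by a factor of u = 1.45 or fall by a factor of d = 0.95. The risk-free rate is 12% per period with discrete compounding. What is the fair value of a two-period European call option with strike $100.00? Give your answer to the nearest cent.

Risk-neutral probability p = (1 + 0.12 − 0.95)/(1.45 − 0.95) = 0.1700/0.5000 = 0.3400
Terminal stock prices: S_uu = 189.2, S_ud = 124, S_dd = 81.22
Terminal payoffs (S − K): max(89.22, 0) = 89.22, max(23.97, 0) = 23.97, max(-18.78, 0) = 0
Node u (S = 130.5): V_u = 1/1.12·[0.3400·89.2250 + 0.6600·23.9750] = 41.2143
Node d (S = 85.5): V_d = 1/1.12·[0.3400·23.9750 + 0.6600·0.0000] = 7.2781
Node 0 (S = 90): V_0 = 1/1.12·[0.3400·41.2143 + 0.6600·7.2781] = 16.8004

$16.80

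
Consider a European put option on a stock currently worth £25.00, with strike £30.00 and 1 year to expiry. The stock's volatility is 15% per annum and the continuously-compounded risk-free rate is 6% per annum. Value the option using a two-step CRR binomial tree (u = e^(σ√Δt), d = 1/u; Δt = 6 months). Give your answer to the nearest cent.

£3.58

CRR parameters: u = e^(σ√Δt) = e^(0.15·√0.5) = 1.1119, d = 1/u = 0.8994
Per-period rate: rΔt = 0.06·0.5 = 0.03, so R = e^0.03 = 1.0305
Risk-neutral probability p = (e^0.03 − 0.8994)/(1.1119 − 0.8994) = 0.1311/0.2125 = 0.6168
Terminal stock prices: S_uu = 30.91, S_ud = 25, S_dd = 20.22
Terminal payoffs (K − S): max(-0.9078, 0) = 0, max(5, 0) = 5, max(9.779, 0) = 9.779
Node u (S = 27.8): V_u = e^(−0.03)·[0.6168·0.0000 + 0.3832·5.0000] = 1.8594
Node d (S = 22.48): V_d = e^(−0.03)·[0.6168·5.0000 + 0.3832·9.7786] = 6.6292
Node 0 (S = 25): V_0 = e^(−0.03)·[0.6168·1.8594 + 0.3832·6.6292] = 3.5782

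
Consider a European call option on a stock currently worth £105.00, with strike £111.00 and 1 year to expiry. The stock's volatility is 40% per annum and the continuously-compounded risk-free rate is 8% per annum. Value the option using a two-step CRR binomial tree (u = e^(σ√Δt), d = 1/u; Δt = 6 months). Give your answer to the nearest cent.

CRR parameters: u = e^(σ√Δt) = e^(0.4·√0.5) = 1.3269, d = 1/u = 0.7536
Per-period rate: rΔt = 0.08·0.5 = 0.04, so R = e^0.04 = 1.0408
Risk-neutral probability p = (e^0.04 − 0.7536)/(1.3269 − 0.7536) = 0.2872/0.5733 = 0.5009
Terminal stock prices: S_uu = 184.9, S_ud = 105, S_dd = 59.64
Terminal payoffs (S − K): max(73.87, 0) = 73.87, max(-6, 0) = 0, max(-51.36, 0) = 0
Node u (S = 139.3): V_u = e^(−0.04)·[0.5009·73.8687 + 0.4991·0.0000] = 35.5534
Node d (S = 79.13): V_d = e^(−0.04)·[0.5009·0.0000 + 0.4991·0.0000] = 0.0000
Node 0 (S = 105): V_0 = e^(−0.04)·[0.5009·35.5534 + 0.4991·0.0000] = 17.1120

£17.11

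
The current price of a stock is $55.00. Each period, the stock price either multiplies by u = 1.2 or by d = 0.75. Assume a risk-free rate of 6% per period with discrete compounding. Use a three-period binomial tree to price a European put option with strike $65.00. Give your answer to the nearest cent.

Risk-neutral probability p = (1 + 0.06 − 0.75)/(1.2 − 0.75) = 0.3100/0.4500 = 0.6889
Terminal stock prices: S_uuu = 95.04, S_uud = 59.4, S_udd = 37.12, S_ddd = 23.2
Terminal payoffs (K − S): max(-30.04, 0) = 0, max(5.6, 0) = 5.6, max(27.88, 0) = 27.88, max(41.8, 0) = 41.8
Node uu (S = 79.2): V_uu = 1/1.06·[0.6889·0.0000 + 0.3111·5.6000] = 1.6436
Node ud (S = 49.5): V_ud = 1/1.06·[0.6889·5.6000 + 0.3111·27.8750] = 11.8208
Node dd (S = 30.94): V_dd = 1/1.06·[0.6889·27.8750 + 0.3111·41.7969] = 30.3833
Node u (S = 66): V_u = 1/1.06·[0.6889·1.6436 + 0.3111·11.8208] = 4.5376
Node d (S = 41.25): V_d = 1/1.06·[0.6889·11.8208 + 0.3111·30.3833] = 16.5998
Node 0 (S = 55): V_0 = 1/1.06·[0.6889·4.5376 + 0.3111·16.5998] = 7.8210

$7.82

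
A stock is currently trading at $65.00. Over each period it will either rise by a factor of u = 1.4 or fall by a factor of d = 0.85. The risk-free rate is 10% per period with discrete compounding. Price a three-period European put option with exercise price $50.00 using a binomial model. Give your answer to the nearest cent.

$1.23

Risk-neutral probability p = (1 + 0.1 − 0.85)/(1.4 − 0.85) = 0.2500/0.5500 = 0.4545
Terminal stock prices: S_uuu = 178.4, S_uud = 108.3, S_udd = 65.75, S_ddd = 39.92
Terminal payoffs (K − S): max(-128.4, 0) = 0, max(-58.29, 0) = 0, max(-15.75, 0) = 0, max(10.08, 0) = 10.08
Node uu (S = 127.4): V_uu = 1/1.1·[0.4545·0.0000 + 0.5455·0.0000] = 0.0000
Node ud (S = 77.35): V_ud = 1/1.1·[0.4545·0.0000 + 0.5455·0.0000] = 0.0000
Node dd (S = 46.96): V_dd = 1/1.1·[0.4545·0.0000 + 0.5455·10.0819] = 4.9993
Node u (S = 91): V_u = 1/1.1·[0.4545·0.0000 + 0.5455·0.0000] = 0.0000
Node d (S = 55.25): V_d = 1/1.1·[0.4545·0.0000 + 0.5455·4.9993] = 2.4790
Node 0 (S = 65): V_0 = 1/1.1·[0.4545·0.0000 + 0.5455·2.4790] = 1.2292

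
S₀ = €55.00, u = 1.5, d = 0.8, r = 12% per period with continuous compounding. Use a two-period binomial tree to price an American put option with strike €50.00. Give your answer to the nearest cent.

Risk-neutral probability p = (e^0.12 − 0.8)/(1.5 − 0.8) = 0.3275/0.7000 = 0.4679
Terminal stock prices: S_uu = 123.8, S_ud = 66, S_dd = 35.2
Terminal payoffs (K − S): max(-73.75, 0) = 0, max(-16, 0) = 0, max(14.8, 0) = 14.8
Node u (S = 82.5): continuation = e^(−0.12)·[0.4679·0.0000 + 0.5321·0.0000] = 0.0000; exercise value = 0.0000 ≤ continuation, so V_u = 0.0000
Node d (S = 44): continuation = e^(−0.12)·[0.4679·0.0000 + 0.5321·14.8000] = 6.9852; exercise value = 6.0000 ≤ continuation, so V_d = 6.9852
Node 0 (S = 55): continuation = e^(−0.12)·[0.4679·0.0000 + 0.5321·6.9852] = 3.2968; exercise value = 0.0000 ≤ continuation, so V_0 = 3.2968

€3.30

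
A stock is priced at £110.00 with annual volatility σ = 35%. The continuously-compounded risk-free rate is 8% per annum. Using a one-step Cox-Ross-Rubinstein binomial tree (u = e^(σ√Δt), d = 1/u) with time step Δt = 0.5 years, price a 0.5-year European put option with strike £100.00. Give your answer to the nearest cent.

£6.51

CRR parameters: u = e^(σ√Δt) = e^(0.35·√0.5) = 1.2808, d = 1/u = 0.7808
Per-period rate: rΔt = 0.08·0.5 = 0.04, so R = e^0.04 = 1.0408
Risk-neutral probability p = (e^0.04 − 0.7808)/(1.2808 − 0.7808) = 0.2601/0.5000 = 0.5201
Terminal stock prices: S_u = 140.9, S_d = 85.88
Terminal payoffs (K − S): max(-40.89, 0) = 0, max(14.12, 0) = 14.12
Node 0 (S = 110): V_0 = e^(−0.04)·[0.5201·0.0000 + 0.4799·14.1164] = 6.5094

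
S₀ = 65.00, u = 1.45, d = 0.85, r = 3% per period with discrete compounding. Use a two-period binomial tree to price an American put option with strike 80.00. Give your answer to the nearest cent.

16.82

Risk-neutral probability p = (1 + 0.03 − 0.85)/(1.45 − 0.85) = 0.1800/0.6000 = 0.3000
Terminal stock prices: S_uu = 136.7, S_ud = 80.11, S_dd = 46.96
Terminal payoffs (K − S): max(-56.66, 0) = 0, max(-0.1125, 0) = 0, max(33.04, 0) = 33.04
Node u (S = 94.25): continuation = 1/1.03·[0.3000·0.0000 + 0.7000·0.0000] = 0.0000; exercise value = 0.0000 ≤ continuation, so V_u = 0.0000
Node d (S = 55.25): continuation = 1/1.03·[0.3000·0.0000 + 0.7000·33.0375] = 22.4527; exercise value = 24.7500 > continuation, so V_d = 24.7500 (exercise)
Node 0 (S = 65): continuation = 1/1.03·[0.3000·0.0000 + 0.7000·24.7500] = 16.8204; exercise value = 15.0000 ≤ continuation, so V_0 = 16.8204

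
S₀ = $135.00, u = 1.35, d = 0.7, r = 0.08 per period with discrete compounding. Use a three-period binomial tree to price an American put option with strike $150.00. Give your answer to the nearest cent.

$26.21

Risk-neutral probability p = (1 + 0.08 − 0.7)/(1.35 − 0.7) = 0.3800/0.6500 = 0.5846
Terminal stock prices: S_uuu = 332.2, S_uud = 172.2, S_udd = 89.3, S_ddd = 46.3
Terminal payoffs (K − S): max(-182.2, 0) = 0, max(-22.23, 0) = 0, max(60.7, 0) = 60.7, max(103.7, 0) = 103.7
Node uu (S = 246): continuation = 1/1.08·[0.5846·0.0000 + 0.4154·0.0000] = 0.0000; exercise value = 0.0000 ≤ continuation, so V_uu = 0.0000
Node ud (S = 127.6): continuation = 1/1.08·[0.5846·0.0000 + 0.4154·60.6975] = 23.3452; exercise value = 22.4250 ≤ continuation, so V_ud = 23.3452
Node dd (S = 66.15): continuation = 1/1.08·[0.5846·60.6975 + 0.4154·103.6950] = 72.7389; exercise value = 83.8500 > continuation, so V_dd = 83.8500 (exercise)
Node u (S = 182.2): continuation = 1/1.08·[0.5846·0.0000 + 0.4154·23.3452] = 8.9789; exercise value = 0.0000 ≤ continuation, so V_u = 8.9789
Node d (S = 94.5): continuation = 1/1.08·[0.5846·23.3452 + 0.4154·83.8500] = 44.8870; exercise value = 55.5000 > continuation, so V_d = 55.5000 (exercise)
Node 0 (S = 135): continuation = 1/1.08·[0.5846·8.9789 + 0.4154·55.5000] = 26.2065; exercise value = 15.0000 ≤ continuation, so V_0 = 26.2065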